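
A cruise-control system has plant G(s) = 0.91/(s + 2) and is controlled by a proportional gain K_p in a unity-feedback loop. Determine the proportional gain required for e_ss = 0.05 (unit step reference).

K_p = 41.8

The loop is type 0, so e_ss(step) = 1/(1 + K_pos) with K_pos = K_p·G(0).
G(0) = 0.455. Require 1/(1 + K_p·0.455) = 0.05, so 1 + 0.455·K_p = 20.
K_p = (20 − 1)/0.455 = 41.8.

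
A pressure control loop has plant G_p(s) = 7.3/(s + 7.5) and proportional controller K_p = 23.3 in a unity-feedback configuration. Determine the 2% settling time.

T_s ≈ 0.0225 s

Closed-loop transfer function: T(s) = K_p·G_p(s)/(1 + K_p·G_p(s)) = 170.1/(s + 7.5 + 170.1) = 170.1/(s + 177.6).
Time constant τ = 1/177.6 = 0.005631 s, so the 2% settling time is about 4τ = 0.0225 s.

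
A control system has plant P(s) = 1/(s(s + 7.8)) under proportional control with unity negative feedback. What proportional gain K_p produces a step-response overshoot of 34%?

K_p = 144

From %OS = 100·exp(−πζ/√(1−ζ²)) = 34%, ζ = −ln(0.34)/√(π²+ln²(0.34)) = 0.3248.
Characteristic equation s² + 7.8s + 1K_p = 0 gives ζ = 7.8/(2√(1K_p)).
Setting ζ = 0.3248: √(1K_p) = 7.8/(2·0.3248) = 12.01, so K_p = 144.2/1 = 144.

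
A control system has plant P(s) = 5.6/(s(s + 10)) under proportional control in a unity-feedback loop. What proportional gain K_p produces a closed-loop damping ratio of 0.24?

K_p = 77.5

Closed-loop characteristic equation: s² + 10s + K_p·5.6 = 0.
So ω_n = √(5.6K_p) and 2ζω_n = 10, giving ζ = 10/(2√(5.6K_p)).
Setting ζ = 0.24: √(5.6K_p) = 10/(2·0.24) = 20.83, so K_p = 434/5.6 = 77.5.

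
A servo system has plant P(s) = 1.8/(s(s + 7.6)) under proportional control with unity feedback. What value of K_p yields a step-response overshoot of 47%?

K_p = 147

From %OS = 100·exp(−πζ/√(1−ζ²)) = 47%, ζ = −ln(0.47)/√(π²+ln²(0.47)) = 0.2337.
Characteristic equation s² + 7.6s + 1.8K_p = 0 gives ζ = 7.6/(2√(1.8K_p)).
Setting ζ = 0.2337: √(1.8K_p) = 7.6/(2·0.2337) = 16.26, so K_p = 264.4/1.8 = 147.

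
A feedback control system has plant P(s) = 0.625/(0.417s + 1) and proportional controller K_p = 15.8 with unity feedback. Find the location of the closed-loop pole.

s = -26.08

Closed loop: T(s) = K_p·P/(1+K_p·P) = 9.875/(0.417s + 1 + 9.875), with pole at s = −(1 + 9.875)/0.417 = −26.08.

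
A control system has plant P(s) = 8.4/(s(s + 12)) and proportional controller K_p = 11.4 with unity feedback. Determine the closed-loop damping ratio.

1 + K_p·P(s) = 0 gives s² + 12s + 95.76 = 0.
So ω_n² = 95.76 ⇒ ω_n = 9.786 rad/s, and ζ = 12/(2ω_n) = 0.613.

ζ = 0.613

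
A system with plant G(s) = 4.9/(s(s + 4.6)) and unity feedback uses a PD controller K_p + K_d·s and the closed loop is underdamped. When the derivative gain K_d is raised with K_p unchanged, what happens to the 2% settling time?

decrease

Characteristic equation s² + (4.6 + 4.9K_d)s + 4.9K_p = 0: raising K_d increases ζω_n = (4.6+4.9K_d)/2 while the loop stays underdamped, so T_s ≈ 4/(ζω_n) decreases.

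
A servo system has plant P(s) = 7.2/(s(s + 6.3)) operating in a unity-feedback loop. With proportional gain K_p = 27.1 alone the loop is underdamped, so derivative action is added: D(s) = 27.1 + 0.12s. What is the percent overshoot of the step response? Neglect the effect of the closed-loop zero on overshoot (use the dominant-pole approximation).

43.5%

Forward path: (27.1 + 0.12s)·7.2/(s(s+6.3)). The closed-loop characteristic equation is s² + (6.3 + 7.2·0.12)s + 7.2·27.1 = 0.
That is s² + 7.164s + 195.1 = 0, so ω_n = 13.97 rad/s and ζ = 7.164/(2·13.97) = 0.2564.
%OS = 100·exp(−πζ/√(1−ζ²)) = 43.5%.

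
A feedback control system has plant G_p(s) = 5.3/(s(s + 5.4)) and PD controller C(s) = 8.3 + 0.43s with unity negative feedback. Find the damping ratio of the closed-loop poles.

Forward path: (8.3 + 0.43s)·5.3/(s(s+5.4)). The closed-loop characteristic equation is s² + (5.4 + 5.3·0.43)s + 5.3·8.3 = 0.
That is s² + 7.679s + 43.99 = 0, so ω_n = 6.632 rad/s and ζ = 7.679/(2·6.632) = 0.5789.

ζ = 0.579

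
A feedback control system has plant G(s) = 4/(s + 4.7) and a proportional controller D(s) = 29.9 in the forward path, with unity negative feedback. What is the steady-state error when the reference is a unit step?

0.0378

The loop is type 0. Static position error constant K_pos = D(0)·G(0) = 29.9·0.8511 = 25.45.
Steady-state error to a unit step: e_ss = 1/(1+K_pos) = 1/26.45 = 0.0378.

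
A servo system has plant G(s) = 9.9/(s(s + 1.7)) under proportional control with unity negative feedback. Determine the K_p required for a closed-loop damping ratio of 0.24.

K_p = 1.27

Closed-loop characteristic equation: s² + 1.7s + K_p·9.9 = 0.
So ω_n = √(9.9K_p) and 2ζω_n = 1.7, giving ζ = 1.7/(2√(9.9K_p)).
Setting ζ = 0.24: √(9.9K_p) = 1.7/(2·0.24) = 3.542, so K_p = 12.54/9.9 = 1.27.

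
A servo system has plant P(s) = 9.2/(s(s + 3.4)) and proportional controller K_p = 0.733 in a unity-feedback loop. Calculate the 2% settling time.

T_s ≈ 2.35 s

The closed-loop denominator s² + 3.4s + 6.744 gives ω_n = √6.744 = 2.597 and ζ = 3.4/(2ω_n) = 0.6546.
2% settling time T_s ≈ 4/(ζω_n) = 4/1.7 = 2.35 s.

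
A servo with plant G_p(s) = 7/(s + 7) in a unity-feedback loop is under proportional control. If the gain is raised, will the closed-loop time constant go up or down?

decrease

Closed-loop pole is at s = −(7+K_p·7); larger K_p moves it further left, so τ = 1/(7+K_p·7) decreases.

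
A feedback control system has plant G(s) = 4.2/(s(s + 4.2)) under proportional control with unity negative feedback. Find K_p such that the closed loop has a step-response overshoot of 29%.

K_p = 7.81

From %OS = 100·exp(−πζ/√(1−ζ²)) = 29%, ζ = −ln(0.29)/√(π²+ln²(0.29)) = 0.3666.
Characteristic equation s² + 4.2s + 4.2K_p = 0 gives ζ = 4.2/(2√(4.2K_p)).
Setting ζ = 0.3666: √(4.2K_p) = 4.2/(2·0.3666) = 5.728, so K_p = 32.81/4.2 = 7.81.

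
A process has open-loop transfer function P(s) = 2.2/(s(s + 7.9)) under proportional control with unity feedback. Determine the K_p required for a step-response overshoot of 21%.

K_p = 35.8

From %OS = 100·exp(−πζ/√(1−ζ²)) = 21%, ζ = −ln(0.21)/√(π²+ln²(0.21)) = 0.4449.
Characteristic equation s² + 7.9s + 2.2K_p = 0 gives ζ = 7.9/(2√(2.2K_p)).
Setting ζ = 0.4449: √(2.2K_p) = 7.9/(2·0.4449) = 8.878, so K_p = 78.83/2.2 = 35.8.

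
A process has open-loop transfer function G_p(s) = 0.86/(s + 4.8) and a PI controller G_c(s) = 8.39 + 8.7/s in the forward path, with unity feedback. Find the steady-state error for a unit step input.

The open loop G_c(s)G_p(s) has a pole at the origin (type 1), so the static position error constant is infinite and e_ss = 1/(1+∞) = 0.

0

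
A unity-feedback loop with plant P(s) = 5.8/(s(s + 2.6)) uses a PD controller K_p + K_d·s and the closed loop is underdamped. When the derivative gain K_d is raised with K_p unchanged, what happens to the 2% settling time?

decrease

Characteristic equation s² + (2.6 + 5.8K_d)s + 5.8K_p = 0: raising K_d increases ζω_n = (2.6+5.8K_d)/2 while the loop stays underdamped, so T_s ≈ 4/(ζω_n) decreases.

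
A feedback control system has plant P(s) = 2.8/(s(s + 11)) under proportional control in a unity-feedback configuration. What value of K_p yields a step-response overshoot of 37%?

From %OS = 100·exp(−πζ/√(1−ζ²)) = 37%, ζ = −ln(0.37)/√(π²+ln²(0.37)) = 0.3017.
Characteristic equation s² + 11s + 2.8K_p = 0 gives ζ = 11/(2√(2.8K_p)).
Setting ζ = 0.3017: √(2.8K_p) = 11/(2·0.3017) = 18.23, so K_p = 332.3/2.8 = 119.

K_p = 119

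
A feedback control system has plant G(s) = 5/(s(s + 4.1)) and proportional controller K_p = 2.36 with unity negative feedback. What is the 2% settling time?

The closed-loop denominator s² + 4.1s + 11.8 gives ω_n = √11.8 = 3.435 and ζ = 4.1/(2ω_n) = 0.5968.
2% settling time T_s ≈ 4/(ζω_n) = 4/2.05 = 1.95 s.

T_s ≈ 1.95 s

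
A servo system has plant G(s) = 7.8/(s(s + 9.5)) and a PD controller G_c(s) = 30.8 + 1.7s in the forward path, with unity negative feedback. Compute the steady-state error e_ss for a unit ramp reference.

The loop has one pole at the origin (type 1). Velocity error constant K_v = lim_{s→0} s·G_c(s)G(s) = 30.8·7.8/9.5 = 25.29.
Steady-state error to a unit ramp: e_ss = 1/K_v = 0.0395.

0.0395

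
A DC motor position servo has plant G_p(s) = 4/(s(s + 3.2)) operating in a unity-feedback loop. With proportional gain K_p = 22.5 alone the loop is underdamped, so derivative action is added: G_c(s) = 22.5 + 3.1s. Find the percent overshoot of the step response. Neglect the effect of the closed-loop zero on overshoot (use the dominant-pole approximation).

Forward path: (22.5 + 3.1s)·4/(s(s+3.2)). The closed-loop characteristic equation is s² + (3.2 + 4·3.1)s + 4·22.5 = 0.
That is s² + 15.6s + 90 = 0, so ω_n = 9.487 rad/s and ζ = 15.6/(2·9.487) = 0.8222.
%OS = 100·exp(−πζ/√(1−ζ²)) = 1.07%.

1.07%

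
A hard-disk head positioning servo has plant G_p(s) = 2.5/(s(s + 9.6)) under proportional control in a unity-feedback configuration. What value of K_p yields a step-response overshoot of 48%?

K_p = 178

From %OS = 100·exp(−πζ/√(1−ζ²)) = 48%, ζ = −ln(0.48)/√(π²+ln²(0.48)) = 0.2275.
Characteristic equation s² + 9.6s + 2.5K_p = 0 gives ζ = 9.6/(2√(2.5K_p)).
Setting ζ = 0.2275: √(2.5K_p) = 9.6/(2·0.2275) = 21.1, so K_p = 445.2/2.5 = 178.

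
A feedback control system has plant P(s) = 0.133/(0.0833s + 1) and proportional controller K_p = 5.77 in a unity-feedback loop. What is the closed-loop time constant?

τ = 0.0471 s

Closed loop: T(s) = K_p·P/(1+K_p·P) = 0.7674/(0.0833s + 1 + 0.7674), with pole at s = −(1 + 0.7674)/0.0833 = −21.22.
Closed-loop time constant τ = 1/21.22 = 0.0471 s.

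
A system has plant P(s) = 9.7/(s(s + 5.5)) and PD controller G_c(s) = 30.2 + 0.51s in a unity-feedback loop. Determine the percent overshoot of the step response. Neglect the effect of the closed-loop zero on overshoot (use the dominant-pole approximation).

36.5%

Forward path: (30.2 + 0.51s)·9.7/(s(s+5.5)). The closed-loop characteristic equation is s² + (5.5 + 9.7·0.51)s + 9.7·30.2 = 0.
That is s² + 10.45s + 292.9 = 0, so ω_n = 17.12 rad/s and ζ = 10.45/(2·17.12) = 0.3052.
%OS = 100·exp(−πζ/√(1−ζ²)) = 36.5%.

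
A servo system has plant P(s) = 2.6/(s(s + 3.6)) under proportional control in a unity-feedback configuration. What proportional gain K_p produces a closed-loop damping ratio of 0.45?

K_p = 6.15

Closed-loop characteristic equation: s² + 3.6s + K_p·2.6 = 0.
So ω_n = √(2.6K_p) and 2ζω_n = 3.6, giving ζ = 3.6/(2√(2.6K_p)).
Setting ζ = 0.45: √(2.6K_p) = 3.6/(2·0.45) = 4, so K_p = 16/2.6 = 6.15.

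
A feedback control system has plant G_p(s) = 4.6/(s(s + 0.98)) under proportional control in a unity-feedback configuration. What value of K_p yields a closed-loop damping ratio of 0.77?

Closed-loop characteristic equation: s² + 0.98s + K_p·4.6 = 0.
So ω_n = √(4.6K_p) and 2ζω_n = 0.98, giving ζ = 0.98/(2√(4.6K_p)).
Setting ζ = 0.77: √(4.6K_p) = 0.98/(2·0.77) = 0.6364, so K_p = 0.405/4.6 = 0.088.

K_p = 0.088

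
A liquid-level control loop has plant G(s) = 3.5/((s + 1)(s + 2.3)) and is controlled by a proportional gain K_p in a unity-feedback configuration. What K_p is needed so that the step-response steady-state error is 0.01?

K_p = 65.1

Steady-state error for a unit step on this type-0 loop is 1/(1 + K_p·G(0)).
G(0) = 1.522. Require 1/(1 + K_p·1.522) = 0.01, so 1 + 1.522·K_p = 100.
K_p = (100 − 1)/1.522 = 65.1.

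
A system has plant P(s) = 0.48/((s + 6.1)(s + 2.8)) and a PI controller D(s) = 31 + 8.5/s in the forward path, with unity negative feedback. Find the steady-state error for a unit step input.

0

The open loop D(s)P(s) has a pole at the origin (type 1), so the static position error constant is infinite and e_ss = 1/(1+∞) = 0.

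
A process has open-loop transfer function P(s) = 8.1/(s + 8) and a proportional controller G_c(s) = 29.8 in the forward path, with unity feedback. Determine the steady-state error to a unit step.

The loop is type 0. Static position error constant K_pos = G_c(0)·P(0) = 29.8·1.012 = 30.17.
Steady-state error to a unit step: e_ss = 1/(1+K_pos) = 1/31.17 = 0.0321.

0.0321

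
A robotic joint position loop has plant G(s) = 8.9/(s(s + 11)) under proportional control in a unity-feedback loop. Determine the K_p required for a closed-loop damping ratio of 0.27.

K_p = 46.6

Closed-loop characteristic equation: s² + 11s + K_p·8.9 = 0.
So ω_n = √(8.9K_p) and 2ζω_n = 11, giving ζ = 11/(2√(8.9K_p)).
Setting ζ = 0.27: √(8.9K_p) = 11/(2·0.27) = 20.37, so K_p = 415/8.9 = 46.6.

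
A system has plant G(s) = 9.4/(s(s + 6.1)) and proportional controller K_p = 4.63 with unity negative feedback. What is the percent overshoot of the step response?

From 1 + K_pG(s) = 0: s² + 6.1s + 43.52 = 0 ⇒ ω_n = 6.597, ζ = 0.4623.
%OS = 100·exp(−πζ/√(1−ζ²)) = 100·exp(−π·0.4623/√0.7863) = 19.4%.

19.4%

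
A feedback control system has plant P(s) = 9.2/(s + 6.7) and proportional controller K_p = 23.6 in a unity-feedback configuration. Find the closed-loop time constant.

Closed-loop transfer function: T(s) = K_p·P(s)/(1 + K_p·P(s)) = 217.1/(s + 6.7 + 217.1) = 217.1/(s + 223.8).
Time constant τ = 1/223.8 = 0.00447 s.

τ = 0.00447 s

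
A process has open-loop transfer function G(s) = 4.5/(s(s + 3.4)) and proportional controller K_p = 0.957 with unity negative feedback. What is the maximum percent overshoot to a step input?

The closed-loop denominator s² + 3.4s + 4.306 gives ω_n = √4.306 = 2.075 and ζ = 3.4/(2ω_n) = 0.8192.
%OS = 100·exp(−πζ/√(1−ζ²)) = 100·exp(−π·0.8192/√0.3289) = 1.13%.

1.13%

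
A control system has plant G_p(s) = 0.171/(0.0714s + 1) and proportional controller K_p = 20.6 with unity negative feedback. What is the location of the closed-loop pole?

Closed loop: T(s) = K_p·G_p/(1+K_p·G_p) = 3.523/(0.0714s + 1 + 3.523), with pole at s = −(1 + 3.523)/0.0714 = −63.34.

s = -63.34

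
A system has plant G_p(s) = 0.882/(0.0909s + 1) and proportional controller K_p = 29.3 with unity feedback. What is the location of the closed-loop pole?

Closed loop: T(s) = K_p·G_p/(1+K_p·G_p) = 25.84/(0.0909s + 1 + 25.84), with pole at s = −(1 + 25.84)/0.0909 = −295.3.

s = -295.3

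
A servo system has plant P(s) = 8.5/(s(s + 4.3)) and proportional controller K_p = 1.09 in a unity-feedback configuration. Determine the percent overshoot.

4.35%

From 1 + K_pP(s) = 0: s² + 4.3s + 9.265 = 0 ⇒ ω_n = 3.044, ζ = 0.7063.
%OS = 100·exp(−πζ/√(1−ζ²)) = 100·exp(−π·0.7063/√0.5011) = 4.35%.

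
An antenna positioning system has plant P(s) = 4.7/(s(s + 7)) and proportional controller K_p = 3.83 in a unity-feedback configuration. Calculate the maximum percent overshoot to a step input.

Closed-loop characteristic equation: s² + 7s + 18 = 0, so ω_n = 4.243 rad/s and ζ = 7/(2·4.243) = 0.8249.
%OS = 100·exp(−πζ/√(1−ζ²)) = 100·exp(−π·0.8249/√0.3195) = 1.02%.

1.02%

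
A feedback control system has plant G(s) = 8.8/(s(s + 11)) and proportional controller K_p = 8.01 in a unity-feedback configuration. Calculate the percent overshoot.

6.56%

The closed-loop denominator s² + 11s + 70.49 gives ω_n = √70.49 = 8.396 and ζ = 11/(2ω_n) = 0.6551.
%OS = 100·exp(−πζ/√(1−ζ²)) = 100·exp(−π·0.6551/√0.5708) = 6.56%.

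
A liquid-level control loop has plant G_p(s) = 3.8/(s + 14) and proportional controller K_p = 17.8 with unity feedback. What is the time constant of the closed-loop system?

Closed-loop transfer function: T(s) = K_p·G_p(s)/(1 + K_p·G_p(s)) = 67.64/(s + 14 + 67.64) = 67.64/(s + 81.64).
Time constant τ = 1/81.64 = 0.0122 s.

τ = 0.0122 s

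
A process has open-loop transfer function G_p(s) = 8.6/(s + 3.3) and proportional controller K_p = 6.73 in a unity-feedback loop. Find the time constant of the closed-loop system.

τ = 0.0163 s

Closed-loop transfer function: T(s) = K_p·G_p(s)/(1 + K_p·G_p(s)) = 57.88/(s + 3.3 + 57.88) = 57.88/(s + 61.18).
Time constant τ = 1/61.18 = 0.0163 s.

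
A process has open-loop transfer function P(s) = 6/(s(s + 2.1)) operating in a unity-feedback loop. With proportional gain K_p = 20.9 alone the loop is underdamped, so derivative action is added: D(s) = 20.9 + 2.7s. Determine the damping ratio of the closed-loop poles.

ζ = 0.817

Forward path: (20.9 + 2.7s)·6/(s(s+2.1)). The closed-loop characteristic equation is s² + (2.1 + 6·2.7)s + 6·20.9 = 0.
That is s² + 18.3s + 125.4 = 0, so ω_n = 11.2 rad/s and ζ = 18.3/(2·11.2) = 0.8171.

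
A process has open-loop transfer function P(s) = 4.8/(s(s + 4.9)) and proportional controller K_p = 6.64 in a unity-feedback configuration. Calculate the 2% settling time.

Closed-loop characteristic equation: s² + 4.9s + 31.87 = 0, so ω_n = 5.646 rad/s and ζ = 4.9/(2·5.646) = 0.434.
2% settling time T_s ≈ 4/(ζω_n) = 4/2.45 = 1.63 s.

T_s ≈ 1.63 s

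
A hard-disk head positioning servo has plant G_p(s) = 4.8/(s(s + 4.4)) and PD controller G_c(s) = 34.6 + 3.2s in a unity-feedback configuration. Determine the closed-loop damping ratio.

Forward path: (34.6 + 3.2s)·4.8/(s(s+4.4)). The closed-loop characteristic equation is s² + (4.4 + 4.8·3.2)s + 4.8·34.6 = 0.
That is s² + 19.76s + 166.1 = 0, so ω_n = 12.89 rad/s and ζ = 19.76/(2·12.89) = 0.7667.

ζ = 0.767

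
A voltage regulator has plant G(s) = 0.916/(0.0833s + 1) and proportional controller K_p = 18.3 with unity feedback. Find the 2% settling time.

Closed loop: T(s) = K_p·G/(1+K_p·G) = 16.76/(0.0833s + 1 + 16.76), with pole at s = −(1 + 16.76)/0.0833 = −213.2.
τ = 1/213.2 = 0.00469 s, so 2% settling time ≈ 4τ = 0.0188 s.

T_s ≈ 0.0188 s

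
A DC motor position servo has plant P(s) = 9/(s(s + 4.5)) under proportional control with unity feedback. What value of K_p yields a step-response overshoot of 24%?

From %OS = 100·exp(−πζ/√(1−ζ²)) = 24%, ζ = −ln(0.24)/√(π²+ln²(0.24)) = 0.4136.
Characteristic equation s² + 4.5s + 9K_p = 0 gives ζ = 4.5/(2√(9K_p)).
Setting ζ = 0.4136: √(9K_p) = 4.5/(2·0.4136) = 5.44, so K_p = 29.6/9 = 3.29.

K_p = 3.29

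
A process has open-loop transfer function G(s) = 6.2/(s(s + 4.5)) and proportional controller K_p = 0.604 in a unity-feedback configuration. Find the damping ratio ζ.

The closed-loop denominator is s(s+4.5) + 0.604·6.2 = s² + 4.5s + 3.745.
Matching s² + 2ζω_n s + ω_n²: ω_n = √3.745 = 1.935 rad/s and 2ζω_n = 4.5, so ζ = 4.5/(2·1.935) = 1.16.

ζ = 1.16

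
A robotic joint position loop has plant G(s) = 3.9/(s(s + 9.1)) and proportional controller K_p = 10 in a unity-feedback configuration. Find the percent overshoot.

3.54%

From 1 + K_pG(s) = 0: s² + 9.1s + 39 = 0 ⇒ ω_n = 6.245, ζ = 0.7286.
%OS = 100·exp(−πζ/√(1−ζ²)) = 100·exp(−π·0.7286/√0.4692) = 3.54%.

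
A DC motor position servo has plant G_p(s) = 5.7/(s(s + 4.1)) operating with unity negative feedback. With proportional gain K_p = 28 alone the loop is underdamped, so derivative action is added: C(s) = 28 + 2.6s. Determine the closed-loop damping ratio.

ζ = 0.749

Forward path: (28 + 2.6s)·5.7/(s(s+4.1)). The closed-loop characteristic equation is s² + (4.1 + 5.7·2.6)s + 5.7·28 = 0.
That is s² + 18.92s + 159.6 = 0, so ω_n = 12.63 rad/s and ζ = 18.92/(2·12.63) = 0.7488.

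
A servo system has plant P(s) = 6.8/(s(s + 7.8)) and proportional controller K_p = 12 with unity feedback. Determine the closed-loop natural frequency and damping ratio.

The closed-loop denominator is s(s+7.8) + 12·6.8 = s² + 7.8s + 81.6.
Matching s² + 2ζω_n s + ω_n²: ω_n = √81.6 = 9.033 rad/s and 2ζω_n = 7.8, so ζ = 7.8/(2·9.033) = 0.432.

ω_n = 9.03 rad/s, ζ = 0.432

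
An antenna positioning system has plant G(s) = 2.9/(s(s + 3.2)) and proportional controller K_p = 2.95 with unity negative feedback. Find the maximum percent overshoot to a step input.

From 1 + K_pG(s) = 0: s² + 3.2s + 8.555 = 0 ⇒ ω_n = 2.925, ζ = 0.547.
%OS = 100·exp(−πζ/√(1−ζ²)) = 100·exp(−π·0.547/√0.7008) = 12.8%.

12.8%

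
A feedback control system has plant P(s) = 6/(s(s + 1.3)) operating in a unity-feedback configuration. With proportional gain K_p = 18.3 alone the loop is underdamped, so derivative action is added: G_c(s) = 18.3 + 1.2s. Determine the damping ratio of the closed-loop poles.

Forward path: (18.3 + 1.2s)·6/(s(s+1.3)). The closed-loop characteristic equation is s² + (1.3 + 6·1.2)s + 6·18.3 = 0.
That is s² + 8.5s + 109.8 = 0, so ω_n = 10.48 rad/s and ζ = 8.5/(2·10.48) = 0.4056.

ζ = 0.406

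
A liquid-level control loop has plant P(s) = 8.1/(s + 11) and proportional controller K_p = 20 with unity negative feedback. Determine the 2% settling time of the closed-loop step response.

T_s ≈ 0.0231 s

Closed-loop transfer function: T(s) = K_p·P(s)/(1 + K_p·P(s)) = 162/(s + 11 + 162) = 162/(s + 173).
Time constant τ = 1/173 = 0.00578 s, so the 2% settling time is about 4τ = 0.0231 s.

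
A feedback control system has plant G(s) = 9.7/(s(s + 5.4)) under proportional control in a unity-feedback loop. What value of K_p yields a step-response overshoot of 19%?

K_p = 3.44

From %OS = 100·exp(−πζ/√(1−ζ²)) = 19%, ζ = −ln(0.19)/√(π²+ln²(0.19)) = 0.4673.
Characteristic equation s² + 5.4s + 9.7K_p = 0 gives ζ = 5.4/(2√(9.7K_p)).
Setting ζ = 0.4673: √(9.7K_p) = 5.4/(2·0.4673) = 5.777, so K_p = 33.38/9.7 = 3.44.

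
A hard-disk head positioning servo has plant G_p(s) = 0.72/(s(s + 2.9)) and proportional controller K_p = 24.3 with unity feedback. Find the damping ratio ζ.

The closed-loop denominator is s(s+2.9) + 24.3·0.72 = s² + 2.9s + 17.5.
Matching s² + 2ζω_n s + ω_n²: ω_n = √17.5 = 4.183 rad/s and 2ζω_n = 2.9, so ζ = 2.9/(2·4.183) = 0.347.

ζ = 0.347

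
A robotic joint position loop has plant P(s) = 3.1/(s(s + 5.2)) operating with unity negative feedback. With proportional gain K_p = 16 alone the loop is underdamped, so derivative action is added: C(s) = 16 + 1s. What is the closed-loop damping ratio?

Forward path: (16 + 1s)·3.1/(s(s+5.2)). The closed-loop characteristic equation is s² + (5.2 + 3.1·1)s + 3.1·16 = 0.
That is s² + 8.3s + 49.6 = 0, so ω_n = 7.043 rad/s and ζ = 8.3/(2·7.043) = 0.5893.

ζ = 0.589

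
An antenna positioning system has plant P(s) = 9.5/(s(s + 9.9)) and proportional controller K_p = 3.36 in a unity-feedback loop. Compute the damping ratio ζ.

ζ = 0.876

With unity feedback the closed-loop characteristic equation is s² + 9.9s + 3.36·9.5 = s² + 9.9s + 31.92 = 0.
Matching s² + 2ζω_n s + ω_n²: ω_n = √31.92 = 5.65 rad/s and 2ζω_n = 9.9, so ζ = 9.9/(2·5.65) = 0.876.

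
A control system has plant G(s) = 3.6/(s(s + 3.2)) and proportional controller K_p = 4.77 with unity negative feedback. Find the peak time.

The closed-loop denominator s² + 3.2s + 17.17 gives ω_n = √17.17 = 4.144 and ζ = 3.2/(2ω_n) = 0.3861.
Damped frequency ω_d = ω_n√(1−ζ²) = 3.823 rad/s, so peak time T_p = π/ω_d = 0.822 s.

T_p = 0.822 s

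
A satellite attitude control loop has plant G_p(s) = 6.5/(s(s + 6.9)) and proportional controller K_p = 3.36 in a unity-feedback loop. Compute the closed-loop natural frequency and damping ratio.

The closed-loop denominator is s(s+6.9) + 3.36·6.5 = s² + 6.9s + 21.84.
Matching s² + 2ζω_n s + ω_n²: ω_n = √21.84 = 4.673 rad/s and 2ζω_n = 6.9, so ζ = 6.9/(2·4.673) = 0.738.

ω_n = 4.67 rad/s, ζ = 0.738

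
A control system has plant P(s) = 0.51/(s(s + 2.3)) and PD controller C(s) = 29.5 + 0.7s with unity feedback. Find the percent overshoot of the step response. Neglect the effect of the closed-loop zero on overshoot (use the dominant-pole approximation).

Forward path: (29.5 + 0.7s)·0.51/(s(s+2.3)). The closed-loop characteristic equation is s² + (2.3 + 0.51·0.7)s + 0.51·29.5 = 0.
That is s² + 2.657s + 15.04 = 0, so ω_n = 3.879 rad/s and ζ = 2.657/(2·3.879) = 0.3425.
%OS = 100·exp(−πζ/√(1−ζ²)) = 31.8%.

31.8%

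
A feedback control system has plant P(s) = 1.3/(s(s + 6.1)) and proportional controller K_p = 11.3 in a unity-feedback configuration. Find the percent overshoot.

The closed-loop denominator s² + 6.1s + 14.69 gives ω_n = √14.69 = 3.833 and ζ = 6.1/(2ω_n) = 0.7958.
%OS = 100·exp(−πζ/√(1−ζ²)) = 100·exp(−π·0.7958/√0.3667) = 1.61%.

1.61%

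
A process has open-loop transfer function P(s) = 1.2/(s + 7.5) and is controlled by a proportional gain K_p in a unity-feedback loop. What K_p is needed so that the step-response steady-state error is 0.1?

The loop is type 0, so e_ss(step) = 1/(1 + K_pos) with K_pos = K_p·P(0).
P(0) = 0.16. Require 1/(1 + K_p·0.16) = 0.1, so 1 + 0.16·K_p = 10.
K_p = (10 − 1)/0.16 = 56.2.

K_p = 56.2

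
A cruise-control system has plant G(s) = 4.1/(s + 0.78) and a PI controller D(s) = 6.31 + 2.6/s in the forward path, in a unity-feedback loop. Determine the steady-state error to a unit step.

0

The open loop D(s)G(s) has a pole at the origin (type 1), so the static position error constant is infinite and e_ss = 1/(1+∞) = 0.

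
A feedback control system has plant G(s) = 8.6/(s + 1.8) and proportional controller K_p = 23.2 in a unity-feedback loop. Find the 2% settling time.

Closed-loop transfer function: T(s) = K_p·G(s)/(1 + K_p·G(s)) = 199.5/(s + 1.8 + 199.5) = 199.5/(s + 201.3).
Time constant τ = 1/201.3 = 0.004967 s, so the 2% settling time is about 4τ = 0.0199 s.

T_s ≈ 0.0199 s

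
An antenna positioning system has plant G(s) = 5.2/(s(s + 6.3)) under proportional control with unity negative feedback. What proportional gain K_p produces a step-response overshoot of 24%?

From %OS = 100·exp(−πζ/√(1−ζ²)) = 24%, ζ = −ln(0.24)/√(π²+ln²(0.24)) = 0.4136.
Characteristic equation s² + 6.3s + 5.2K_p = 0 gives ζ = 6.3/(2√(5.2K_p)).
Setting ζ = 0.4136: √(5.2K_p) = 6.3/(2·0.4136) = 7.616, so K_p = 58.01/5.2 = 11.2.

K_p = 11.2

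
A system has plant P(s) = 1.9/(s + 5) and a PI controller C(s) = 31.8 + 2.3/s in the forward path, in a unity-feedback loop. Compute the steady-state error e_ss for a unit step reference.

The open loop C(s)P(s) has a pole at the origin (type 1), so the static position error constant is infinite and e_ss = 1/(1+∞) = 0.

0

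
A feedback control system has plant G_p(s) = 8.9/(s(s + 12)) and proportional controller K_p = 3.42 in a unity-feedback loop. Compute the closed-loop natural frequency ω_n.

ω_n = 5.52 rad/s

1 + K_p·G_p(s) = 0 gives s² + 12s + 30.44 = 0.
Matching s² + 2ζω_n s + ω_n²: ω_n = √30.44 = 5.517 rad/s and 2ζω_n = 12, so ζ = 12/(2·5.517) = 1.09.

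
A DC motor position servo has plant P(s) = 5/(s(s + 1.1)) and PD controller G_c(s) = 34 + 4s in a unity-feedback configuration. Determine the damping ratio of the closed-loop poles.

ζ = 0.809

Forward path: (34 + 4s)·5/(s(s+1.1)). The closed-loop characteristic equation is s² + (1.1 + 5·4)s + 5·34 = 0.
That is s² + 21.1s + 170 = 0, so ω_n = 13.04 rad/s and ζ = 21.1/(2·13.04) = 0.8091.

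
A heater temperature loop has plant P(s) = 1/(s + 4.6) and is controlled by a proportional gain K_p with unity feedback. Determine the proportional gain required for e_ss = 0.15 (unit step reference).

Steady-state error for a unit step on this type-0 loop is 1/(1 + K_p·P(0)).
P(0) = 0.2174. Require 1/(1 + K_p·0.2174) = 0.15, so 1 + 0.2174·K_p = 6.667.
K_p = (6.667 − 1)/0.2174 = 26.1.

K_p = 26.1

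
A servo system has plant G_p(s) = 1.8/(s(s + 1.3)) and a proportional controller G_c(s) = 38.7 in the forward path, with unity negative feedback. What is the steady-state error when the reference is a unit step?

The open loop G_c(s)G_p(s) has a pole at the origin (type 1), so the static position error constant is infinite and e_ss = 1/(1+∞) = 0.

0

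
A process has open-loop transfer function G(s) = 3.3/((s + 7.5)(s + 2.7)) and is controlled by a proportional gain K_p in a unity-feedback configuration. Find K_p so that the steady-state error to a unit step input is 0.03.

K_p = 198

For a type-0 loop with proportional control, e_ss = 1/(1 + K_p·G(0)).
G(0) = 0.163. Require 1/(1 + K_p·0.163) = 0.03, so 1 + 0.163·K_p = 33.33.
K_p = (33.33 − 1)/0.163 = 198.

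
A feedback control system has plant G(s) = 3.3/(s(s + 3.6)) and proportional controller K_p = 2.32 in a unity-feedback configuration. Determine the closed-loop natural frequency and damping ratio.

ω_n = 2.77 rad/s, ζ = 0.651

With unity feedback the closed-loop characteristic equation is s² + 3.6s + 2.32·3.3 = s² + 3.6s + 7.656 = 0.
Matching s² + 2ζω_n s + ω_n²: ω_n = √7.656 = 2.767 rad/s and 2ζω_n = 3.6, so ζ = 3.6/(2·2.767) = 0.651.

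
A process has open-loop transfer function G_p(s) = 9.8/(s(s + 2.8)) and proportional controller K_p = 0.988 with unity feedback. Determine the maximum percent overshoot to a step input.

The closed-loop denominator s² + 2.8s + 9.682 gives ω_n = √9.682 = 3.112 and ζ = 2.8/(2ω_n) = 0.4499.
%OS = 100·exp(−πζ/√(1−ζ²)) = 100·exp(−π·0.4499/√0.7976) = 20.5%.

20.5%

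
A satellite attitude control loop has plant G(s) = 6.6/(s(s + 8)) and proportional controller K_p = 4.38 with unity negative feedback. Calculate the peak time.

T_p = 0.874 s

The closed-loop denominator s² + 8s + 28.91 gives ω_n = √28.91 = 5.377 and ζ = 8/(2ω_n) = 0.744.
Damped frequency ω_d = ω_n√(1−ζ²) = 3.593 rad/s, so peak time T_p = π/ω_d = 0.874 s.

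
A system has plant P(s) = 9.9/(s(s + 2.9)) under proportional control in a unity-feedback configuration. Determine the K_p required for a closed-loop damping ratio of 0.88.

K_p = 0.274

Closed-loop characteristic equation: s² + 2.9s + K_p·9.9 = 0.
So ω_n = √(9.9K_p) and 2ζω_n = 2.9, giving ζ = 2.9/(2√(9.9K_p)).
Setting ζ = 0.88: √(9.9K_p) = 2.9/(2·0.88) = 1.648, so K_p = 2.715/9.9 = 0.274.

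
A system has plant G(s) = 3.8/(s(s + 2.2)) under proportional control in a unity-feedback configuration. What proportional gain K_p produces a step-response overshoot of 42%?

From %OS = 100·exp(−πζ/√(1−ζ²)) = 42%, ζ = −ln(0.42)/√(π²+ln²(0.42)) = 0.2662.
Characteristic equation s² + 2.2s + 3.8K_p = 0 gives ζ = 2.2/(2√(3.8K_p)).
Setting ζ = 0.2662: √(3.8K_p) = 2.2/(2·0.2662) = 4.133, so K_p = 17.08/3.8 = 4.49.

K_p = 4.49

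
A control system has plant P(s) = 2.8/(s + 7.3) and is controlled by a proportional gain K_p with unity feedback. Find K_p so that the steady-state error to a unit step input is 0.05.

For a type-0 loop with proportional control, e_ss = 1/(1 + K_p·P(0)).
P(0) = 0.3836. Require 1/(1 + K_p·0.3836) = 0.05, so 1 + 0.3836·K_p = 20.
K_p = (20 − 1)/0.3836 = 49.5.

K_p = 49.5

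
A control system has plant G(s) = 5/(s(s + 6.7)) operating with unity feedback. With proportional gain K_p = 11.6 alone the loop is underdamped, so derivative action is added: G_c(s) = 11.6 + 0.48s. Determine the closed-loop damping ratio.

ζ = 0.597

Forward path: (11.6 + 0.48s)·5/(s(s+6.7)). The closed-loop characteristic equation is s² + (6.7 + 5·0.48)s + 5·11.6 = 0.
That is s² + 9.1s + 58 = 0, so ω_n = 7.616 rad/s and ζ = 9.1/(2·7.616) = 0.5974.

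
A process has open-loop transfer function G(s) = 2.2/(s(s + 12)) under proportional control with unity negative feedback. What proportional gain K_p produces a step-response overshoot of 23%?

K_p = 91.1

From %OS = 100·exp(−πζ/√(1−ζ²)) = 23%, ζ = −ln(0.23)/√(π²+ln²(0.23)) = 0.4237.
Characteristic equation s² + 12s + 2.2K_p = 0 gives ζ = 12/(2√(2.2K_p)).
Setting ζ = 0.4237: √(2.2K_p) = 12/(2·0.4237) = 14.16, so K_p = 200.5/2.2 = 91.1.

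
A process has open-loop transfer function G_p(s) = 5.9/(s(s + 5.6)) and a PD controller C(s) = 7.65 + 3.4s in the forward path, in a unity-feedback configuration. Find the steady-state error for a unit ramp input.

0.124

The loop has one pole at the origin (type 1). Velocity error constant K_v = lim_{s→0} s·C(s)G_p(s) = 7.65·5.9/5.6 = 8.06.
Steady-state error to a unit ramp: e_ss = 1/K_v = 0.124.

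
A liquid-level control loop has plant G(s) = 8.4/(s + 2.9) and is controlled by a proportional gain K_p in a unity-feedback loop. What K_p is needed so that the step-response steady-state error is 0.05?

Steady-state error for a unit step on this type-0 loop is 1/(1 + K_p·G(0)).
G(0) = 2.897. Require 1/(1 + K_p·2.897) = 0.05, so 1 + 2.897·K_p = 20.
K_p = (20 − 1)/2.897 = 6.56.

K_p = 6.56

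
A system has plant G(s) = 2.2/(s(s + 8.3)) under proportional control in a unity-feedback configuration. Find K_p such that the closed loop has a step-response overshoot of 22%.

From %OS = 100·exp(−πζ/√(1−ζ²)) = 22%, ζ = −ln(0.22)/√(π²+ln²(0.22)) = 0.4342.
Characteristic equation s² + 8.3s + 2.2K_p = 0 gives ζ = 8.3/(2√(2.2K_p)).
Setting ζ = 0.4342: √(2.2K_p) = 8.3/(2·0.4342) = 9.559, so K_p = 91.37/2.2 = 41.5.

K_p = 41.5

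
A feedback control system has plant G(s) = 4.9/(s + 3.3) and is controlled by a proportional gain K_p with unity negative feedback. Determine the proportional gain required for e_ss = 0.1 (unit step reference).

Steady-state error for a unit step on this type-0 loop is 1/(1 + K_p·G(0)).
G(0) = 1.485. Require 1/(1 + K_p·1.485) = 0.1, so 1 + 1.485·K_p = 10.
K_p = (10 − 1)/1.485 = 6.06.

K_p = 6.06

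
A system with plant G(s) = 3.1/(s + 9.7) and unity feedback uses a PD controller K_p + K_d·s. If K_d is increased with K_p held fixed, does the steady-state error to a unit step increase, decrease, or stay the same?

K_d affects only the transient (the s-coefficient); the DC loop gain, and hence e_ss, depends only on K_p.

unchanged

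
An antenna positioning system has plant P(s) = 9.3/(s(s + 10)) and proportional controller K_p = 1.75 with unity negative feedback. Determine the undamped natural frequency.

With unity feedback the closed-loop characteristic equation is s² + 10s + 1.75·9.3 = s² + 10s + 16.28 = 0.
Matching s² + 2ζω_n s + ω_n²: ω_n = √16.28 = 4.034 rad/s and 2ζω_n = 10, so ζ = 10/(2·4.034) = 1.24.

ω_n = 4.03 rad/s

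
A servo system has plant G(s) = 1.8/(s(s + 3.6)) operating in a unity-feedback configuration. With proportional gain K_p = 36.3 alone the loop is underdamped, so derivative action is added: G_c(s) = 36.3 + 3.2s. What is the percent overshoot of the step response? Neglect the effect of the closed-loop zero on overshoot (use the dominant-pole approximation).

Forward path: (36.3 + 3.2s)·1.8/(s(s+3.6)). The closed-loop characteristic equation is s² + (3.6 + 1.8·3.2)s + 1.8·36.3 = 0.
That is s² + 9.36s + 65.34 = 0, so ω_n = 8.083 rad/s and ζ = 9.36/(2·8.083) = 0.579.
%OS = 100·exp(−πζ/√(1−ζ²)) = 10.7%.

10.7%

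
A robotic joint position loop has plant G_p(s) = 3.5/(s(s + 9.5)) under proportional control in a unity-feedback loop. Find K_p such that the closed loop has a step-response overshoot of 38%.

From %OS = 100·exp(−πζ/√(1−ζ²)) = 38%, ζ = −ln(0.38)/√(π²+ln²(0.38)) = 0.2943.
Characteristic equation s² + 9.5s + 3.5K_p = 0 gives ζ = 9.5/(2√(3.5K_p)).
Setting ζ = 0.2943: √(3.5K_p) = 9.5/(2·0.2943) = 16.14, so K_p = 260.4/3.5 = 74.4.

K_p = 74.4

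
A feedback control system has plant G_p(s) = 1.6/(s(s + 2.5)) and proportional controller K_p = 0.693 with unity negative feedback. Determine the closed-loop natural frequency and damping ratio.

ω_n = 1.05 rad/s, ζ = 1.19

With unity feedback the closed-loop characteristic equation is s² + 2.5s + 0.693·1.6 = s² + 2.5s + 1.109 = 0.
Matching s² + 2ζω_n s + ω_n²: ω_n = √1.109 = 1.053 rad/s and 2ζω_n = 2.5, so ζ = 2.5/(2·1.053) = 1.19.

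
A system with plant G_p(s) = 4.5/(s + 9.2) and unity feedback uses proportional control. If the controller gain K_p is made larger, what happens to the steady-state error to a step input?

decrease

The position error constant K_pos = K_p·G_p(0) grows with K_p, and e_ss = 1/(1+K_pos) falls.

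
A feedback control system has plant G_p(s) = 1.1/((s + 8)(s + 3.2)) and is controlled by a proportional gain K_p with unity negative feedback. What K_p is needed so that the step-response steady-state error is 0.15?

K_p = 132

The loop is type 0, so e_ss(step) = 1/(1 + K_pos) with K_pos = K_p·G_p(0).
G_p(0) = 0.04297. Require 1/(1 + K_p·0.04297) = 0.15, so 1 + 0.04297·K_p = 6.667.
K_p = (6.667 − 1)/0.04297 = 132.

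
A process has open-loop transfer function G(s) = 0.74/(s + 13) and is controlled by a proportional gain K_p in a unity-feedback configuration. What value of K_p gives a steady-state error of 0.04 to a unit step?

K_p = 422

The loop is type 0, so e_ss(step) = 1/(1 + K_pos) with K_pos = K_p·G(0).
G(0) = 0.05692. Require 1/(1 + K_p·0.05692) = 0.04, so 1 + 0.05692·K_p = 25.
K_p = (25 − 1)/0.05692 = 422.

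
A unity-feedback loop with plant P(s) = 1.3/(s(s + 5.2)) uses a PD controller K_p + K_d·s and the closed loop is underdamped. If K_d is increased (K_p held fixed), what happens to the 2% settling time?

Characteristic equation s² + (5.2 + 1.3K_d)s + 1.3K_p = 0: raising K_d increases ζω_n = (5.2+1.3K_d)/2 while the loop stays underdamped, so T_s ≈ 4/(ζω_n) decreases.

decrease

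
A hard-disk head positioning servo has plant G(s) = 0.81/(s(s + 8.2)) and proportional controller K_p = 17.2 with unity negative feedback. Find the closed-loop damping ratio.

With unity feedback the closed-loop characteristic equation is s² + 8.2s + 17.2·0.81 = s² + 8.2s + 13.93 = 0.
Matching s² + 2ζω_n s + ω_n²: ω_n = √13.93 = 3.733 rad/s and 2ζω_n = 8.2, so ζ = 8.2/(2·3.733) = 1.1.

ζ = 1.1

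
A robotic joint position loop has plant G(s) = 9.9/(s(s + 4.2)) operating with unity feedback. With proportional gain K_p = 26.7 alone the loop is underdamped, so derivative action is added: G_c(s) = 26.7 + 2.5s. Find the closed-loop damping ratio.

Forward path: (26.7 + 2.5s)·9.9/(s(s+4.2)). The closed-loop characteristic equation is s² + (4.2 + 9.9·2.5)s + 9.9·26.7 = 0.
That is s² + 28.95s + 264.3 = 0, so ω_n = 16.26 rad/s and ζ = 28.95/(2·16.26) = 0.8903.

ζ = 0.89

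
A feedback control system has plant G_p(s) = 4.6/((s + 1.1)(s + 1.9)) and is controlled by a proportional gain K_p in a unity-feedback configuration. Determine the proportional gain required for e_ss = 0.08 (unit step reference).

K_p = 5.23

Steady-state error for a unit step on this type-0 loop is 1/(1 + K_p·G_p(0)).
G_p(0) = 2.201. Require 1/(1 + K_p·2.201) = 0.08, so 1 + 2.201·K_p = 12.5.
K_p = (12.5 − 1)/2.201 = 5.23.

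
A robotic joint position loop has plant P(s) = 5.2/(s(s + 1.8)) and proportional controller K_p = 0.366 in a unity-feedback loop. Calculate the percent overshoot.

6.69%

From 1 + K_pP(s) = 0: s² + 1.8s + 1.903 = 0 ⇒ ω_n = 1.38, ζ = 0.6524.
%OS = 100·exp(−πζ/√(1−ζ²)) = 100·exp(−π·0.6524/√0.5744) = 6.69%.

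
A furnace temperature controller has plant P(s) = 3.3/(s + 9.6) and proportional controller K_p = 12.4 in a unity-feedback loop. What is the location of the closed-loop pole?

s = -50.52

Closed-loop transfer function: T(s) = K_p·P(s)/(1 + K_p·P(s)) = 40.92/(s + 9.6 + 40.92) = 40.92/(s + 50.52).
The closed-loop pole is at s = −50.52.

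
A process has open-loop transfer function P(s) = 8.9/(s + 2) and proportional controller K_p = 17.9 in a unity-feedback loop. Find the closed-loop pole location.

s = -161.3

Closed-loop transfer function: T(s) = K_p·P(s)/(1 + K_p·P(s)) = 159.3/(s + 2 + 159.3) = 159.3/(s + 161.3).
The closed-loop pole is at s = −161.3.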